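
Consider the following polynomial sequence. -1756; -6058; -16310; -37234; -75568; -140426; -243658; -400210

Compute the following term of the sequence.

-628484

D1: -4302  -10252  -20924  -38334  -64858  -103232  -156552
D2: -5950  -10672  -17410  -26524  -38374  -53320
D3: -4722  -6738  -9114  -11850  -14946
D4: -2016  -2376  -2736  -3096
D5: -360  -360  -360
Constant fifth difference = -360, so extend:
-3096 − 360 = -3456;  -14946 − 3456 = -18402;  -53320 − 18402 = -71722;  -156552 − 71722 = -228274;  -400210 − 228274 = -628484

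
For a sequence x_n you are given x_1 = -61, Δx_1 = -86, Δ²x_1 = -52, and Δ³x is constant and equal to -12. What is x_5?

-765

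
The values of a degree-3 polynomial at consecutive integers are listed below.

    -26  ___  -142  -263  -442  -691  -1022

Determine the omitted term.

Using the last 5 terms:
-121, -179, -249, -331
-58, -70, -82
-12, -12
Constant third difference = -12.
Extend backward: -58 + 12 = -46;  -121 + 46 = -75;  -142 + 75 = -67

-67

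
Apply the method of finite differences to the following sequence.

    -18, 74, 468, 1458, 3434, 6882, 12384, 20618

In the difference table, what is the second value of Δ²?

596

First differences: 92, 394, 990, 1976, 3448, 5502, 8234
Second differences: 302, 596, 986, 1472, 2054, 2732
Third differences: 294, 390, 486, 582, 678
Fourth differences: 96, 96, 96, 96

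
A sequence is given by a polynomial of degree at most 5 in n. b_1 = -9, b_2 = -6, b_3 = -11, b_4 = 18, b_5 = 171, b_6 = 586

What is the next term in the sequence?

1449

3, -5, 29, 153, 415
-8, 34, 124, 262
42, 90, 138
48, 48
Constant fourth difference = 48, so extend:
138 + 48 = 186;  262 + 186 = 448;  415 + 448 = 863;  586 + 863 = 1449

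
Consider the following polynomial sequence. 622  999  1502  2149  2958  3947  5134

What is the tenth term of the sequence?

10063

Δ: 377, 503, 647, 809, 989, 1187
Δ²: 126, 144, 162, 180, 198
Δ³: 18, 18, 18, 18
Third differences constant at 18.
198 + 18 = 216;  1187 + 216 = 1403;  5134 + 1403 = 6537
216 + 18 = 234;  1403 + 234 = 1637;  6537 + 1637 = 8174
234 + 18 = 252;  1637 + 252 = 1889;  8174 + 1889 = 10063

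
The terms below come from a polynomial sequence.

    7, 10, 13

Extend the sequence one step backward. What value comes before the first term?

Δ: 3, 3
The first differences are constant at 3.
Work back: 7 − 3 = 4

4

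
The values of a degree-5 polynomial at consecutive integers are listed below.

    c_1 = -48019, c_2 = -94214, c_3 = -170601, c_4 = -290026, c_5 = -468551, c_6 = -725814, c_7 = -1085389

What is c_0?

-22026

Δ: -46195, -76387, -119425, -178525, -257263, -359575
Δ²: -30192, -43038, -59100, -78738, -102312
Δ³: -12846, -16062, -19638, -23574
Δ⁴: -3216, -3576, -3936
Δ⁵: -360, -360
The fifth differences are constant at -360.
Work back: -3216 + 360 = -2856;  -12846 + 2856 = -9990;  -30192 + 9990 = -20202;  -46195 + 20202 = -25993;  -48019 + 25993 = -22026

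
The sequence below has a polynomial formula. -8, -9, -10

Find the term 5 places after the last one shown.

-15

-1, -1
First differences constant at -1.
-10 − 1 = -11
-11 − 1 = -12
-12 − 1 = -13
-13 − 1 = -14
-14 − 1 = -15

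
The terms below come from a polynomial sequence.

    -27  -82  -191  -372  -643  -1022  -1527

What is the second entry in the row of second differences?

D1: -55, -109, -181, -271, -379, -505
D2: -54, -72, -90, -108, -126
D3: -18, -18, -18, -18

-72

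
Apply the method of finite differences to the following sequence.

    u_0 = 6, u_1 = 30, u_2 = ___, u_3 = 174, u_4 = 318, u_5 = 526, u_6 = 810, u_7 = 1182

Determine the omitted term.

Using the last 5 terms:
First differences: 144, 208, 284, 372
Second differences: 64, 76, 88
Third differences: 12, 12
Constant third difference = 12.
Extend backward: 64 − 12 = 52;  144 − 52 = 92;  174 − 92 = 82

82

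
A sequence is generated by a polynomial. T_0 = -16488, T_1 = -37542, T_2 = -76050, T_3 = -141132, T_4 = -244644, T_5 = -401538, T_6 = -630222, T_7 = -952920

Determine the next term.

-1396032

Δ: -21054 , -38508 , -65082 , -103512 , -156894 , -228684 , -322698
Δ²: -17454 , -26574 , -38430 , -53382 , -71790 , -94014
Δ³: -9120 , -11856 , -14952 , -18408 , -22224
Δ⁴: -2736 , -3096 , -3456 , -3816
Δ⁵: -360 , -360 , -360
Fifth differences constant at -360.
-3816 − 360 = -4176;  -22224 − 4176 = -26400;  -94014 − 26400 = -120414;  -322698 − 120414 = -443112;  -952920 − 443112 = -1396032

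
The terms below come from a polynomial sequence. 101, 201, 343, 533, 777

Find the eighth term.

Δ: 100  142  190  244
Δ²: 42  48  54
Δ³: 6  6
Constant third difference = 6, so extend:
54 + 6 = 60;  244 + 60 = 304;  777 + 304 = 1081
60 + 6 = 66;  304 + 66 = 370;  1081 + 370 = 1451
66 + 6 = 72;  370 + 72 = 442;  1451 + 442 = 1893

1893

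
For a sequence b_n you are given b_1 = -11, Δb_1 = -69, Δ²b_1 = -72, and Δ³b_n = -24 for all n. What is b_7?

-1985

Build the table forward from the leading diagonal:
Δ³: -24  -24  -24  -24  -24  -24  -24
Δ²: -72  -96  -120  -144  -168  -192  -216
Δ: -69  -141  -237  -357  -501  -669  -861
b: -11  -80  -221  -458  -815  -1316  -1985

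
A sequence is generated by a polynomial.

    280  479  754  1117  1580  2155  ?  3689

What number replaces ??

2854

Using the first 6 terms:
199  275  363  463  575
76  88  100  112
12  12  12
Constant third difference = 12.
Extend forward: 112 + 12 = 124;  575 + 124 = 699;  2155 + 699 = 2854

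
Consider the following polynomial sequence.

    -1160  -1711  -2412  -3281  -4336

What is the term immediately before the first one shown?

-741

-551, -701, -869, -1055
-150, -168, -186
-18, -18
The third differences are constant at -18.
Work back: -150 + 18 = -132;  -551 + 132 = -419;  -1160 + 419 = -741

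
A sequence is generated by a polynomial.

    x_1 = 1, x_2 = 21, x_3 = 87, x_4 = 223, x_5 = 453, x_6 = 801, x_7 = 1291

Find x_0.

3

First differences: 20, 66, 136, 230, 348, 490
Second differences: 46, 70, 94, 118, 142
Third differences: 24, 24, 24, 24
The third differences are constant at 24.
Work back: 46 − 24 = 22;  20 − 22 = -2;  1 + 2 = 3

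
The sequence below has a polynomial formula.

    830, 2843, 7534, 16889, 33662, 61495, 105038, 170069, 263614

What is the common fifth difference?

120

D1: 2013, 4691, 9355, 16773, 27833, 43543, 65031, 93545
D2: 2678, 4664, 7418, 11060, 15710, 21488, 28514
D3: 1986, 2754, 3642, 4650, 5778, 7026
D4: 768, 888, 1008, 1128, 1248
D5: 120, 120, 120, 120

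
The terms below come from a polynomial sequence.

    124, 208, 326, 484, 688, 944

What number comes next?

Δ: 84 , 118 , 158 , 204 , 256
Δ²: 34 , 40 , 46 , 52
Δ³: 6 , 6 , 6
Constant third difference = 6, so extend:
52 + 6 = 58;  256 + 58 = 314;  944 + 314 = 1258

1258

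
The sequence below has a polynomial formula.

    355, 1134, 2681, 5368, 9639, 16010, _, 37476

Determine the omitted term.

25069

Using the first 6 terms:
779  1547  2687  4271  6371
768  1140  1584  2100
372  444  516
72  72
Constant fourth difference = 72.
Extend forward: 516 + 72 = 588;  2100 + 588 = 2688;  6371 + 2688 = 9059;  16010 + 9059 = 25069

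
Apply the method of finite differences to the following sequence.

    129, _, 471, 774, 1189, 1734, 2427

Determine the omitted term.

Using the last 5 terms:
First differences: 303  415  545  693
Second differences: 112  130  148
Third differences: 18  18
Constant third difference = 18.
Extend backward: 112 − 18 = 94;  303 − 94 = 209;  471 − 209 = 262

262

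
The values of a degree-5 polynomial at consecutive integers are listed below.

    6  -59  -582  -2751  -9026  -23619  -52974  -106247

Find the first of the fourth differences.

First differences: -65, -523, -2169, -6275, -14593, -29355, -53273
Second differences: -458, -1646, -4106, -8318, -14762, -23918
Third differences: -1188, -2460, -4212, -6444, -9156
Fourth differences: -1272, -1752, -2232, -2712
Fifth differences: -480, -480, -480

-1272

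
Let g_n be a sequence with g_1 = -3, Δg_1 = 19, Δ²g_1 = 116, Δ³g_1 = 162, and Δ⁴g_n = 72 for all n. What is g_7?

Build the table forward from the leading diagonal:
Δ⁴: 72  72  72  72  72  72  72
Δ³: 162  234  306  378  450  522  594
Δ²: 116  278  512  818  1196  1646  2168
Δ: 19  135  413  925  1743  2939  4585
g: -3  16  151  564  1489  3232  6171

6171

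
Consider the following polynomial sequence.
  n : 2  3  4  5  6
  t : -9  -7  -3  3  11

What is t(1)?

-9

Δ: 2  4  6  8
Δ²: 2  2  2
The second differences are constant at 2.
Work back: 2 − 2 = 0;  -9 + 0 = -9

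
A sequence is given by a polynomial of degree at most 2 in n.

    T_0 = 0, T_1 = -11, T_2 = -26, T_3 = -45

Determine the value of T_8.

-200

First differences: -11, -15, -19
Second differences: -4, -4
Constant second difference = -4, so extend:
-19 − 4 = -23;  -45 − 23 = -68
-23 − 4 = -27;  -68 − 27 = -95
-27 − 4 = -31;  -95 − 31 = -126
-31 − 4 = -35;  -126 − 35 = -161
-35 − 4 = -39;  -161 − 39 = -200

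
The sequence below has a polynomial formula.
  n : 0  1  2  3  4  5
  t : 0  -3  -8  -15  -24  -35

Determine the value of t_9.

-99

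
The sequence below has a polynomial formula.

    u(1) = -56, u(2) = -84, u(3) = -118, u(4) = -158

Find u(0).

D1: -28  -34  -40
D2: -6  -6
The second differences are constant at -6.
Work back: -28 + 6 = -22;  -56 + 22 = -34

-34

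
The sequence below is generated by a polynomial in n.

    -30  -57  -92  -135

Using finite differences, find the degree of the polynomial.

2

First differences: -27, -35, -43
Second differences: -8, -8
The second differences are constant, so the polynomial has degree 2.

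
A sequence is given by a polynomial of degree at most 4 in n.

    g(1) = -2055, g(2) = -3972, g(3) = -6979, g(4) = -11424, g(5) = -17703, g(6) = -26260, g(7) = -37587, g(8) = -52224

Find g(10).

D1: -1917, -3007, -4445, -6279, -8557, -11327, -14637
D2: -1090, -1438, -1834, -2278, -2770, -3310
D3: -348, -396, -444, -492, -540
D4: -48, -48, -48, -48
The fourth differences are constant (-48).
-540 − 48 = -588;  -3310 − 588 = -3898;  -14637 − 3898 = -18535;  -52224 − 18535 = -70759
-588 − 48 = -636;  -3898 − 636 = -4534;  -18535 − 4534 = -23069;  -70759 − 23069 = -93828

-93828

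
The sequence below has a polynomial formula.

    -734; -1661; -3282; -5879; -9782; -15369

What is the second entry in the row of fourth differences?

-48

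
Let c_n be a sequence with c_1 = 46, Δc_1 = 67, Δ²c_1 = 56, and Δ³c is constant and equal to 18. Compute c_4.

433

Build the table forward from the leading diagonal:
Third differences: 18, 18, 18, 18
Second differences: 56, 74, 92, 110
First differences: 67, 123, 197, 289
c: 46, 113, 236, 433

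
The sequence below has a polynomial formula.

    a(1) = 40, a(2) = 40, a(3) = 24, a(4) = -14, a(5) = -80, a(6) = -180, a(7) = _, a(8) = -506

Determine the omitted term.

-320

Using the first 6 terms:
D1: 0  -16  -38  -66  -100
D2: -16  -22  -28  -34
D3: -6  -6  -6
Constant third difference = -6.
Extend forward: -34 − 6 = -40;  -100 − 40 = -140;  -180 − 140 = -320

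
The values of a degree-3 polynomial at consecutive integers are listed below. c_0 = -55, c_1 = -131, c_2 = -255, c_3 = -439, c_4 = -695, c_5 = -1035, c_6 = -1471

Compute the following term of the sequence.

-2015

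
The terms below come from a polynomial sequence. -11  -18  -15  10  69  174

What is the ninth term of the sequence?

Δ: -7, 3, 25, 59, 105
Δ²: 10, 22, 34, 46
Δ³: 12, 12, 12
The third differences are constant (12).
46 + 12 = 58;  105 + 58 = 163;  174 + 163 = 337
58 + 12 = 70;  163 + 70 = 233;  337 + 233 = 570
70 + 12 = 82;  233 + 82 = 315;  570 + 315 = 885

885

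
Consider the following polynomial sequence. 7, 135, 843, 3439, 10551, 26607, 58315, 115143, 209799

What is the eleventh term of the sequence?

582507

First differences: 128, 708, 2596, 7112, 16056, 31708, 56828, 94656
Second differences: 580, 1888, 4516, 8944, 15652, 25120, 37828
Third differences: 1308, 2628, 4428, 6708, 9468, 12708
Fourth differences: 1320, 1800, 2280, 2760, 3240
Fifth differences: 480, 480, 480, 480
Constant fifth difference = 480, so extend:
3240 + 480 = 3720;  12708 + 3720 = 16428;  37828 + 16428 = 54256;  94656 + 54256 = 148912;  209799 + 148912 = 358711
3720 + 480 = 4200;  16428 + 4200 = 20628;  54256 + 20628 = 74884;  148912 + 74884 = 223796;  358711 + 223796 = 582507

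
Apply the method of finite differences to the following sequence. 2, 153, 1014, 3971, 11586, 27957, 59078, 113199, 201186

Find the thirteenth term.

Δ: 151, 861, 2957, 7615, 16371, 31121, 54121, 87987
Δ²: 710, 2096, 4658, 8756, 14750, 23000, 33866
Δ³: 1386, 2562, 4098, 5994, 8250, 10866
Δ⁴: 1176, 1536, 1896, 2256, 2616
Δ⁵: 360, 360, 360, 360
Constant fifth difference = 360, so extend:
2616 + 360 = 2976;  10866 + 2976 = 13842;  33866 + 13842 = 47708;  87987 + 47708 = 135695;  201186 + 135695 = 336881
2976 + 360 = 3336;  13842 + 3336 = 17178;  47708 + 17178 = 64886;  135695 + 64886 = 200581;  336881 + 200581 = 537462
3336 + 360 = 3696;  17178 + 3696 = 20874;  64886 + 20874 = 85760;  200581 + 85760 = 286341;  537462 + 286341 = 823803
3696 + 360 = 4056;  20874 + 4056 = 24930;  85760 + 24930 = 110690;  286341 + 110690 = 397031;  823803 + 397031 = 1220834

1220834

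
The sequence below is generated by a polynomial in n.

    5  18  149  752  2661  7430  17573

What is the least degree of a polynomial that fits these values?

D1: 13, 131, 603, 1909, 4769, 10143
D2: 118, 472, 1306, 2860, 5374
D3: 354, 834, 1554, 2514
D4: 480, 720, 960
D5: 240, 240
The fifth differences are constant, so the polynomial has degree 5.

5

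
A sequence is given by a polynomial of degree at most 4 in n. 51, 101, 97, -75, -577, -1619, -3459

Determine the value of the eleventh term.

First differences: 50  -4  -172  -502  -1042  -1840
Second differences: -54  -168  -330  -540  -798
Third differences: -114  -162  -210  -258
Fourth differences: -48  -48  -48
Fourth differences constant at -48.
-258 − 48 = -306;  -798 − 306 = -1104;  -1840 − 1104 = -2944;  -3459 − 2944 = -6403
-306 − 48 = -354;  -1104 − 354 = -1458;  -2944 − 1458 = -4402;  -6403 − 4402 = -10805
-354 − 48 = -402;  -1458 − 402 = -1860;  -4402 − 1860 = -6262;  -10805 − 6262 = -17067
-402 − 48 = -450;  -1860 − 450 = -2310;  -6262 − 2310 = -8572;  -17067 − 8572 = -25639

-25639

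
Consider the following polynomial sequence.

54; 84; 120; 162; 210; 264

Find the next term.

324

Δ: 30, 36, 42, 48, 54
Δ²: 6, 6, 6, 6
Second differences constant at 6.
54 + 6 = 60;  264 + 60 = 324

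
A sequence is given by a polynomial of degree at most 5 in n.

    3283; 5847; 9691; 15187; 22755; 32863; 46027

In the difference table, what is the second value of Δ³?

First differences: 2564, 3844, 5496, 7568, 10108, 13164
Second differences: 1280, 1652, 2072, 2540, 3056
Third differences: 372, 420, 468, 516
Fourth differences: 48, 48, 48

420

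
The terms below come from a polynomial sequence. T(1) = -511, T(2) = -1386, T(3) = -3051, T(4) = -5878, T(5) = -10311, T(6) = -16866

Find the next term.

-26131

D1: -875, -1665, -2827, -4433, -6555
D2: -790, -1162, -1606, -2122
D3: -372, -444, -516
D4: -72, -72
The fourth differences are constant (-72).
-516 − 72 = -588;  -2122 − 588 = -2710;  -6555 − 2710 = -9265;  -16866 − 9265 = -26131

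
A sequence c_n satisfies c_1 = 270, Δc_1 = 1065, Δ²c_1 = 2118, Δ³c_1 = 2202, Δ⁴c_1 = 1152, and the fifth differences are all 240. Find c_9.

285486

Build the table forward from the leading diagonal:
D5: 240  240  240  240  240  240  240  240  240
D4: 1152  1392  1632  1872  2112  2352  2592  2832  3072
D3: 2202  3354  4746  6378  8250  10362  12714  15306  18138
D2: 2118  4320  7674  12420  18798  27048  37410  50124  65430
D1: 1065  3183  7503  15177  27597  46395  73443  110853  160977
c: 270  1335  4518  12021  27198  54795  101190  174633  285486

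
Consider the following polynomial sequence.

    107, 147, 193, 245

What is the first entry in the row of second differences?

6

First differences: 40, 46, 52
Second differences: 6, 6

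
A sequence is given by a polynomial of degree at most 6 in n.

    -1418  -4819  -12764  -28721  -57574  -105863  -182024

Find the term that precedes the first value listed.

-269

First differences: -3401, -7945, -15957, -28853, -48289, -76161
Second differences: -4544, -8012, -12896, -19436, -27872
Third differences: -3468, -4884, -6540, -8436
Fourth differences: -1416, -1656, -1896
Fifth differences: -240, -240
The fifth differences are constant at -240.
Work back: -1416 + 240 = -1176;  -3468 + 1176 = -2292;  -4544 + 2292 = -2252;  -3401 + 2252 = -1149;  -1418 + 1149 = -269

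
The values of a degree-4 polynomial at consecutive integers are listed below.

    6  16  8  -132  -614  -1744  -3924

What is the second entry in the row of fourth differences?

-96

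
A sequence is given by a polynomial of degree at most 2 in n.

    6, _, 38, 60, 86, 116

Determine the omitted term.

20

Using the last 4 terms:
Δ: 22, 26, 30
Δ²: 4, 4
Constant second difference = 4.
Extend backward: 22 − 4 = 18;  38 − 18 = 20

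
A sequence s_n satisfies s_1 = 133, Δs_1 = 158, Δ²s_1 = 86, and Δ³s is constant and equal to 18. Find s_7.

Build the table forward from the leading diagonal:
Δ³: 18  18  18  18  18  18  18
Δ²: 86  104  122  140  158  176  194
Δ: 158  244  348  470  610  768  944
s: 133  291  535  883  1353  1963  2731

2731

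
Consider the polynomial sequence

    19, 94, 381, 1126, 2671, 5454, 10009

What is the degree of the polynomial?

D1: 75, 287, 745, 1545, 2783, 4555
D2: 212, 458, 800, 1238, 1772
D3: 246, 342, 438, 534
D4: 96, 96, 96
The fourth differences are constant, so the polynomial has degree 4.

4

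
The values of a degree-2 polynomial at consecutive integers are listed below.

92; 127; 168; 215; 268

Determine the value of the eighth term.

463

35, 41, 47, 53
6, 6, 6
Constant second difference = 6, so extend:
53 + 6 = 59;  268 + 59 = 327
59 + 6 = 65;  327 + 65 = 392
65 + 6 = 71;  392 + 71 = 463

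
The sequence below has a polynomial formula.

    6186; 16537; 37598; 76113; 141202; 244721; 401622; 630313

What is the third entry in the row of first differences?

First differences: 10351, 21061, 38515, 65089, 103519, 156901, 228691
Second differences: 10710, 17454, 26574, 38430, 53382, 71790
Third differences: 6744, 9120, 11856, 14952, 18408
Fourth differences: 2376, 2736, 3096, 3456
Fifth differences: 360, 360, 360

38515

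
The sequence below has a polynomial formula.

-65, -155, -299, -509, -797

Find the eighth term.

-2249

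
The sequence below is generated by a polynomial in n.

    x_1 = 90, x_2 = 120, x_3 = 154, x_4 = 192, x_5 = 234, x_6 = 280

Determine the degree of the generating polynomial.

Δ: 30, 34, 38, 42, 46
Δ²: 4, 4, 4, 4
The second differences are constant, so the polynomial has degree 2.

2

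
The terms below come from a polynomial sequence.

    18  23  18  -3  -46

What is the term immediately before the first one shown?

9

5  -5  -21  -43
-10  -16  -22
-6  -6
The third differences are constant at -6.
Work back: -10 + 6 = -4;  5 + 4 = 9;  18 − 9 = 9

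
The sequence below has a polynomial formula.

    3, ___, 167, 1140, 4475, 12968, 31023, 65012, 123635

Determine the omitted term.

Using the last 7 terms:
973, 3335, 8493, 18055, 33989, 58623
2362, 5158, 9562, 15934, 24634
2796, 4404, 6372, 8700
1608, 1968, 2328
360, 360
Constant fifth difference = 360.
Extend backward: 1608 − 360 = 1248;  2796 − 1248 = 1548;  2362 − 1548 = 814;  973 − 814 = 159;  167 − 159 = 8

8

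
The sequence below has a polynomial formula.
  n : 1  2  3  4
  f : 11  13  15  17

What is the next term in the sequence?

First differences: 2, 2, 2
First differences constant at 2.
17 + 2 = 19

19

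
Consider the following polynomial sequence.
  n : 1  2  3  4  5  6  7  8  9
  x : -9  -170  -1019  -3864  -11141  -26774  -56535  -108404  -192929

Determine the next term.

Δ: -161 , -849 , -2845 , -7277 , -15633 , -29761 , -51869 , -84525
Δ²: -688 , -1996 , -4432 , -8356 , -14128 , -22108 , -32656
Δ³: -1308 , -2436 , -3924 , -5772 , -7980 , -10548
Δ⁴: -1128 , -1488 , -1848 , -2208 , -2568
Δ⁵: -360 , -360 , -360 , -360
Fifth differences constant at -360.
-2568 − 360 = -2928;  -10548 − 2928 = -13476;  -32656 − 13476 = -46132;  -84525 − 46132 = -130657;  -192929 − 130657 = -323586

-323586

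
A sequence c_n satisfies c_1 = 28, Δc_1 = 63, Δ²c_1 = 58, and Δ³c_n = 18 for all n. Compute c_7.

Build the table forward from the leading diagonal:
D3: 18  18  18  18  18  18  18
D2: 58  76  94  112  130  148  166
D1: 63  121  197  291  403  533  681
c: 28  91  212  409  700  1103  1636

1636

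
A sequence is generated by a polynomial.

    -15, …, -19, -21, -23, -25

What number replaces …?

Using the last 4 terms:
First differences: -2, -2, -2
Constant first difference = -2.
Extend backward: -19 + 2 = -17

-17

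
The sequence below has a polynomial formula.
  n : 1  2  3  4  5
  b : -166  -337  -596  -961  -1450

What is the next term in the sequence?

D1: -171 , -259 , -365 , -489
D2: -88 , -106 , -124
D3: -18 , -18
Third differences constant at -18.
-124 − 18 = -142;  -489 − 142 = -631;  -1450 − 631 = -2081

-2081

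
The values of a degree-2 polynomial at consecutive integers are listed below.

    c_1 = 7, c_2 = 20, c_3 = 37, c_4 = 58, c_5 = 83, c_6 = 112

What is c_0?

-2

D1: 13, 17, 21, 25, 29
D2: 4, 4, 4, 4
The second differences are constant at 4.
Work back: 13 − 4 = 9;  7 − 9 = -2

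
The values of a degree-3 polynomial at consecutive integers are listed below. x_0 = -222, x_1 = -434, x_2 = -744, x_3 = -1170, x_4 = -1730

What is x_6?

-3324

First differences: -212 , -310 , -426 , -560
Second differences: -98 , -116 , -134
Third differences: -18 , -18
Constant third difference = -18, so extend:
-134 − 18 = -152;  -560 − 152 = -712;  -1730 − 712 = -2442
-152 − 18 = -170;  -712 − 170 = -882;  -2442 − 882 = -3324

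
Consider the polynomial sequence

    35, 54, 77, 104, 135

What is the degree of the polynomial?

2

19, 23, 27, 31
4, 4, 4
The second differences are constant, so the polynomial has degree 2.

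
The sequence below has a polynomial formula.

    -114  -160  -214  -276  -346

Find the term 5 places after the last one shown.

Δ: -46  -54  -62  -70
Δ²: -8  -8  -8
Constant second difference = -8, so extend:
-70 − 8 = -78;  -346 − 78 = -424
-78 − 8 = -86;  -424 − 86 = -510
-86 − 8 = -94;  -510 − 94 = -604
-94 − 8 = -102;  -604 − 102 = -706
-102 − 8 = -110;  -706 − 110 = -816

-816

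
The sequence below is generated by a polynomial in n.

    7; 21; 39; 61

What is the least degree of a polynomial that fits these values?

14, 18, 22
4, 4
The second differences are constant, so the polynomial has degree 2.

2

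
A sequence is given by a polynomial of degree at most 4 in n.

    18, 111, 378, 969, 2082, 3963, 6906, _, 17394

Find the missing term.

Using the first 7 terms:
93, 267, 591, 1113, 1881, 2943
174, 324, 522, 768, 1062
150, 198, 246, 294
48, 48, 48
Constant fourth difference = 48.
Extend forward: 294 + 48 = 342;  1062 + 342 = 1404;  2943 + 1404 = 4347;  6906 + 4347 = 11253

11253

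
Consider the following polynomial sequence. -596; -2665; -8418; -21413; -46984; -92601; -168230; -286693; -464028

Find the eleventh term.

-2069, -5753, -12995, -25571, -45617, -75629, -118463, -177335
-3684, -7242, -12576, -20046, -30012, -42834, -58872
-3558, -5334, -7470, -9966, -12822, -16038
-1776, -2136, -2496, -2856, -3216
-360, -360, -360, -360
Fifth differences constant at -360.
-3216 − 360 = -3576;  -16038 − 3576 = -19614;  -58872 − 19614 = -78486;  -177335 − 78486 = -255821;  -464028 − 255821 = -719849
-3576 − 360 = -3936;  -19614 − 3936 = -23550;  -78486 − 23550 = -102036;  -255821 − 102036 = -357857;  -719849 − 357857 = -1077706

-1077706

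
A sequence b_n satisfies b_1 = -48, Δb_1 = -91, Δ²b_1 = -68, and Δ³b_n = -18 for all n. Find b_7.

Build the table forward from the leading diagonal:
D3: -18, -18, -18, -18, -18, -18, -18
D2: -68, -86, -104, -122, -140, -158, -176
D1: -91, -159, -245, -349, -471, -611, -769
b: -48, -139, -298, -543, -892, -1363, -1974

-1974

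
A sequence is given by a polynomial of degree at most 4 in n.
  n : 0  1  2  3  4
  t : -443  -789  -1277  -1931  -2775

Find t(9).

D1: -346, -488, -654, -844
D2: -142, -166, -190
D3: -24, -24
Third differences constant at -24.
-190 − 24 = -214;  -844 − 214 = -1058;  -2775 − 1058 = -3833
-214 − 24 = -238;  -1058 − 238 = -1296;  -3833 − 1296 = -5129
-238 − 24 = -262;  -1296 − 262 = -1558;  -5129 − 1558 = -6687
-262 − 24 = -286;  -1558 − 286 = -1844;  -6687 − 1844 = -8531
-286 − 24 = -310;  -1844 − 310 = -2154;  -8531 − 2154 = -10685

-10685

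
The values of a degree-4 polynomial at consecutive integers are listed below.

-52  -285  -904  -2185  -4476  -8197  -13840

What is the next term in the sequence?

-21969

D1: -233, -619, -1281, -2291, -3721, -5643
D2: -386, -662, -1010, -1430, -1922
D3: -276, -348, -420, -492
D4: -72, -72, -72
The fourth differences are constant (-72).
-492 − 72 = -564;  -1922 − 564 = -2486;  -5643 − 2486 = -8129;  -13840 − 8129 = -21969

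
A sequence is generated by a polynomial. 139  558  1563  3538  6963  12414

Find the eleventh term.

419 , 1005 , 1975 , 3425 , 5451
586 , 970 , 1450 , 2026
384 , 480 , 576
96 , 96
Fourth differences constant at 96.
576 + 96 = 672;  2026 + 672 = 2698;  5451 + 2698 = 8149;  12414 + 8149 = 20563
672 + 96 = 768;  2698 + 768 = 3466;  8149 + 3466 = 11615;  20563 + 11615 = 32178
768 + 96 = 864;  3466 + 864 = 4330;  11615 + 4330 = 15945;  32178 + 15945 = 48123
864 + 96 = 960;  4330 + 960 = 5290;  15945 + 5290 = 21235;  48123 + 21235 = 69358
960 + 96 = 1056;  5290 + 1056 = 6346;  21235 + 6346 = 27581;  69358 + 27581 = 96939

96939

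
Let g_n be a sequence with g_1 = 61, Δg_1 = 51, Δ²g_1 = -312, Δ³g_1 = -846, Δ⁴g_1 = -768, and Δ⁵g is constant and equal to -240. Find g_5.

-5759

Build the table forward from the leading diagonal:
Fifth differences: -240, -240, -240, -240, -240
Fourth differences: -768, -1008, -1248, -1488, -1728
Third differences: -846, -1614, -2622, -3870, -5358
Second differences: -312, -1158, -2772, -5394, -9264
First differences: 51, -261, -1419, -4191, -9585
g: 61, 112, -149, -1568, -5759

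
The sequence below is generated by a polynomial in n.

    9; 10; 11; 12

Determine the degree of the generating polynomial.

1, 1, 1
The first differences are constant, so the polynomial has degree 1.

1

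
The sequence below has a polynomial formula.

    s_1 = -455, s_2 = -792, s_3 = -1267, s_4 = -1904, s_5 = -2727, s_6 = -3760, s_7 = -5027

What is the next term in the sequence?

-337  -475  -637  -823  -1033  -1267
-138  -162  -186  -210  -234
-24  -24  -24  -24
The third differences are constant (-24).
-234 − 24 = -258;  -1267 − 258 = -1525;  -5027 − 1525 = -6552

-6552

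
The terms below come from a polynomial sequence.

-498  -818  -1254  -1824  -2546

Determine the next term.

-3438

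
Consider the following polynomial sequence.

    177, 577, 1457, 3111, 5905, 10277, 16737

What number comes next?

25867

D1: 400, 880, 1654, 2794, 4372, 6460
D2: 480, 774, 1140, 1578, 2088
D3: 294, 366, 438, 510
D4: 72, 72, 72
The fourth differences are constant (72).
510 + 72 = 582;  2088 + 582 = 2670;  6460 + 2670 = 9130;  16737 + 9130 = 25867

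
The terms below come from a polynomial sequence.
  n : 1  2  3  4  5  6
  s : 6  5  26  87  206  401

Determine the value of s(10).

2301

-1 , 21 , 61 , 119 , 195
22 , 40 , 58 , 76
18 , 18 , 18
Constant third difference = 18, so extend:
76 + 18 = 94;  195 + 94 = 289;  401 + 289 = 690
94 + 18 = 112;  289 + 112 = 401;  690 + 401 = 1091
112 + 18 = 130;  401 + 130 = 531;  1091 + 531 = 1622
130 + 18 = 148;  531 + 148 = 679;  1622 + 679 = 2301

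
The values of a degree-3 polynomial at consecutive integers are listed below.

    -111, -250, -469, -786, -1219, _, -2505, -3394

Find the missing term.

-1786

Using the first 5 terms:
Δ: -139, -219, -317, -433
Δ²: -80, -98, -116
Δ³: -18, -18
Constant third difference = -18.
Extend forward: -116 − 18 = -134;  -433 − 134 = -567;  -1219 − 567 = -1786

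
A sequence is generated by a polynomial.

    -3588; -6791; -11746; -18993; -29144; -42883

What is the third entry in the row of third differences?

D1: -3203, -4955, -7247, -10151, -13739
D2: -1752, -2292, -2904, -3588
D3: -540, -612, -684
D4: -72, -72

-684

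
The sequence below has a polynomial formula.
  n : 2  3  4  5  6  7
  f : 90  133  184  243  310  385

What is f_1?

55

Δ: 43  51  59  67  75
Δ²: 8  8  8  8
The second differences are constant at 8.
Work back: 43 − 8 = 35;  90 − 35 = 55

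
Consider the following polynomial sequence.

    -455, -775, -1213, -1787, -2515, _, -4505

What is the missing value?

-3415

Using the first 5 terms:
First differences: -320, -438, -574, -728
Second differences: -118, -136, -154
Third differences: -18, -18
Constant third difference = -18.
Extend forward: -154 − 18 = -172;  -728 − 172 = -900;  -2515 − 900 = -3415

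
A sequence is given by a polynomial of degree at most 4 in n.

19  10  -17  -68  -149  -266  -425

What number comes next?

D1: -9  -27  -51  -81  -117  -159
D2: -18  -24  -30  -36  -42
D3: -6  -6  -6  -6
The third differences are constant (-6).
-42 − 6 = -48;  -159 − 48 = -207;  -425 − 207 = -632

-632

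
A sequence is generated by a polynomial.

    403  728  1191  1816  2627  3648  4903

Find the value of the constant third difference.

24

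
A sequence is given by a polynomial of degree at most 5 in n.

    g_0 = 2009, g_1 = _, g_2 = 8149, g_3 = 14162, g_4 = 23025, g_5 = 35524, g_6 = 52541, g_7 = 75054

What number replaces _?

Using the last 6 terms:
Δ: 6013, 8863, 12499, 17017, 22513
Δ²: 2850, 3636, 4518, 5496
Δ³: 786, 882, 978
Δ⁴: 96, 96
Constant fourth difference = 96.
Extend backward: 786 − 96 = 690;  2850 − 690 = 2160;  6013 − 2160 = 3853;  8149 − 3853 = 4296

4296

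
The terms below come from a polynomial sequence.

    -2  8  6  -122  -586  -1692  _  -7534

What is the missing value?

-3842

Using the first 6 terms:
First differences: 10  -2  -128  -464  -1106
Second differences: -12  -126  -336  -642
Third differences: -114  -210  -306
Fourth differences: -96  -96
Constant fourth difference = -96.
Extend forward: -306 − 96 = -402;  -642 − 402 = -1044;  -1106 − 1044 = -2150;  -1692 − 2150 = -3842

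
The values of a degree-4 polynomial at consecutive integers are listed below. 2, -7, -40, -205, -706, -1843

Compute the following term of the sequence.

D1: -9  -33  -165  -501  -1137
D2: -24  -132  -336  -636
D3: -108  -204  -300
D4: -96  -96
Fourth differences constant at -96.
-300 − 96 = -396;  -636 − 396 = -1032;  -1137 − 1032 = -2169;  -1843 − 2169 = -4012

-4012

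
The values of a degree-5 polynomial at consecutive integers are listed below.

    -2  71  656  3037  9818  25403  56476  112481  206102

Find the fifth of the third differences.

9444

D1: 73, 585, 2381, 6781, 15585, 31073, 56005, 93621
D2: 512, 1796, 4400, 8804, 15488, 24932, 37616
D3: 1284, 2604, 4404, 6684, 9444, 12684
D4: 1320, 1800, 2280, 2760, 3240
D5: 480, 480, 480, 480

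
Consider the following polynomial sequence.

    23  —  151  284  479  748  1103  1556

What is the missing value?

Using the last 6 terms:
First differences: 133  195  269  355  453
Second differences: 62  74  86  98
Third differences: 12  12  12
Constant third difference = 12.
Extend backward: 62 − 12 = 50;  133 − 50 = 83;  151 − 83 = 68

68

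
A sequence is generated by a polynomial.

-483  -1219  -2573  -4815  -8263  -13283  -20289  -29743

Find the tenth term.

-58083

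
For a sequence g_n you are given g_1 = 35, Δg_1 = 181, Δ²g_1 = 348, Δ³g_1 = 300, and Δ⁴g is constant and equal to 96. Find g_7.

13781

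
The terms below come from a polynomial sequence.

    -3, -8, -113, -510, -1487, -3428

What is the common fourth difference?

First differences: -5, -105, -397, -977, -1941
Second differences: -100, -292, -580, -964
Third differences: -192, -288, -384
Fourth differences: -96, -96

-96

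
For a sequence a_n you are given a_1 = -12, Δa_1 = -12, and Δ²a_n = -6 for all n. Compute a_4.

-66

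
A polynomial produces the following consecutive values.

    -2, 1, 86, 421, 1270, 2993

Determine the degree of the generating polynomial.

3, 85, 335, 849, 1723
82, 250, 514, 874
168, 264, 360
96, 96
The fourth differences are constant, so the polynomial has degree 4.

4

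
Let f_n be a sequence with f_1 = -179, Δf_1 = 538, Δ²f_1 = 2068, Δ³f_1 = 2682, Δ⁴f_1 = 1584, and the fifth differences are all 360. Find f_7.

113629

Build the table forward from the leading diagonal:
D5: 360, 360, 360, 360, 360, 360, 360
D4: 1584, 1944, 2304, 2664, 3024, 3384, 3744
D3: 2682, 4266, 6210, 8514, 11178, 14202, 17586
D2: 2068, 4750, 9016, 15226, 23740, 34918, 49120
D1: 538, 2606, 7356, 16372, 31598, 55338, 90256
f: -179, 359, 2965, 10321, 26693, 58291, 113629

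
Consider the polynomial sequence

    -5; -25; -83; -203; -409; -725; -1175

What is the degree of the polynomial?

3

-20, -58, -120, -206, -316, -450
-38, -62, -86, -110, -134
-24, -24, -24, -24
The third differences are constant, so the polynomial has degree 3.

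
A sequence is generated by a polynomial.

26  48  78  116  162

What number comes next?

216

D1: 22  30  38  46
D2: 8  8  8
The second differences are constant (8).
46 + 8 = 54;  162 + 54 = 216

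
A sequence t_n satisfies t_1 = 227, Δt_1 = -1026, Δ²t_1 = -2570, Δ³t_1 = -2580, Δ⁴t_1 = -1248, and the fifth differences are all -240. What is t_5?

Build the table forward from the leading diagonal:
Δ⁵: -240, -240, -240, -240, -240
Δ⁴: -1248, -1488, -1728, -1968, -2208
Δ³: -2580, -3828, -5316, -7044, -9012
Δ²: -2570, -5150, -8978, -14294, -21338
Δ: -1026, -3596, -8746, -17724, -32018
t: 227, -799, -4395, -13141, -30865

-30865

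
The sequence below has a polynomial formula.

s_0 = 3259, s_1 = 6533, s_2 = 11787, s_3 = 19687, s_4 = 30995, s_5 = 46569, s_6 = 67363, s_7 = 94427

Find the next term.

128907

Δ: 3274, 5254, 7900, 11308, 15574, 20794, 27064
Δ²: 1980, 2646, 3408, 4266, 5220, 6270
Δ³: 666, 762, 858, 954, 1050
Δ⁴: 96, 96, 96, 96
Fourth differences constant at 96.
1050 + 96 = 1146;  6270 + 1146 = 7416;  27064 + 7416 = 34480;  94427 + 34480 = 128907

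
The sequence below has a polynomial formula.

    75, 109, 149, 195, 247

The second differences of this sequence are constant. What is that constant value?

6

D1: 34, 40, 46, 52
D2: 6, 6, 6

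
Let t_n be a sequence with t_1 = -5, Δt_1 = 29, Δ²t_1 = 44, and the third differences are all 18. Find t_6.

760

Build the table forward from the leading diagonal:
Third differences: 18  18  18  18  18  18
Second differences: 44  62  80  98  116  134
First differences: 29  73  135  215  313  429
t: -5  24  97  232  447  760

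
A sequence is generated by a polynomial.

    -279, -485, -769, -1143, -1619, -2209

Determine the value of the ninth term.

-206  -284  -374  -476  -590
-78  -90  -102  -114
-12  -12  -12
Constant third difference = -12, so extend:
-114 − 12 = -126;  -590 − 126 = -716;  -2209 − 716 = -2925
-126 − 12 = -138;  -716 − 138 = -854;  -2925 − 854 = -3779
-138 − 12 = -150;  -854 − 150 = -1004;  -3779 − 1004 = -4783

-4783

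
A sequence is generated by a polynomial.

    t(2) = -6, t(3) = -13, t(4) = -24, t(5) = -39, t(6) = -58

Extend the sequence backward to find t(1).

-7, -11, -15, -19
-4, -4, -4
The second differences are constant at -4.
Work back: -7 + 4 = -3;  -6 + 3 = -3

-3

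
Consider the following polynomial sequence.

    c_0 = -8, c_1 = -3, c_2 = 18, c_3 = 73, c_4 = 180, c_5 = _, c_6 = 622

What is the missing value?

Using the first 5 terms:
First differences: 5  21  55  107
Second differences: 16  34  52
Third differences: 18  18
Constant third difference = 18.
Extend forward: 52 + 18 = 70;  107 + 70 = 177;  180 + 177 = 357

357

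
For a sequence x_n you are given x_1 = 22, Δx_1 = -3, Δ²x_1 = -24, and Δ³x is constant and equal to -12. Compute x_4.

-71

Build the table forward from the leading diagonal:
Δ³: -12  -12  -12  -12
Δ²: -24  -36  -48  -60
Δ: -3  -27  -63  -111
x: 22  19  -8  -71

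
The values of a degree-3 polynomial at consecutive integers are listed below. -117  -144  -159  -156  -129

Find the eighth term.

156

D1: -27, -15, 3, 27
D2: 12, 18, 24
D3: 6, 6
Third differences constant at 6.
24 + 6 = 30;  27 + 30 = 57;  -129 + 57 = -72
30 + 6 = 36;  57 + 36 = 93;  -72 + 93 = 21
36 + 6 = 42;  93 + 42 = 135;  21 + 135 = 156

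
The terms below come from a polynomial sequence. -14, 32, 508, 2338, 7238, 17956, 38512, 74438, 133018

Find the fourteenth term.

1173548

First differences: 46, 476, 1830, 4900, 10718, 20556, 35926, 58580
Second differences: 430, 1354, 3070, 5818, 9838, 15370, 22654
Third differences: 924, 1716, 2748, 4020, 5532, 7284
Fourth differences: 792, 1032, 1272, 1512, 1752
Fifth differences: 240, 240, 240, 240
Fifth differences constant at 240.
1752 + 240 = 1992;  7284 + 1992 = 9276;  22654 + 9276 = 31930;  58580 + 31930 = 90510;  133018 + 90510 = 223528
1992 + 240 = 2232;  9276 + 2232 = 11508;  31930 + 11508 = 43438;  90510 + 43438 = 133948;  223528 + 133948 = 357476
2232 + 240 = 2472;  11508 + 2472 = 13980;  43438 + 13980 = 57418;  133948 + 57418 = 191366;  357476 + 191366 = 548842
2472 + 240 = 2712;  13980 + 2712 = 16692;  57418 + 16692 = 74110;  191366 + 74110 = 265476;  548842 + 265476 = 814318
2712 + 240 = 2952;  16692 + 2952 = 19644;  74110 + 19644 = 93754;  265476 + 93754 = 359230;  814318 + 359230 = 1173548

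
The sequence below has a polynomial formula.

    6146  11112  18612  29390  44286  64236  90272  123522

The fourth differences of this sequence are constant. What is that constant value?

96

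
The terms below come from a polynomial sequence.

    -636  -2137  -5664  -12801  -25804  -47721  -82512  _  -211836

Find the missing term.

-135169

Using the first 7 terms:
First differences: -1501  -3527  -7137  -13003  -21917  -34791
Second differences: -2026  -3610  -5866  -8914  -12874
Third differences: -1584  -2256  -3048  -3960
Fourth differences: -672  -792  -912
Fifth differences: -120  -120
Constant fifth difference = -120.
Extend forward: -912 − 120 = -1032;  -3960 − 1032 = -4992;  -12874 − 4992 = -17866;  -34791 − 17866 = -52657;  -82512 − 52657 = -135169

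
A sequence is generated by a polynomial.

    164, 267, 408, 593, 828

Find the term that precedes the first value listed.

93

D1: 103, 141, 185, 235
D2: 38, 44, 50
D3: 6, 6
The third differences are constant at 6.
Work back: 38 − 6 = 32;  103 − 32 = 71;  164 − 71 = 93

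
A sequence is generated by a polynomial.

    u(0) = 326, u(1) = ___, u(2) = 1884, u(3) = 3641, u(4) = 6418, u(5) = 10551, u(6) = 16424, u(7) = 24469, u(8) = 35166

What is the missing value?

Using the last 7 terms:
D1: 1757, 2777, 4133, 5873, 8045, 10697
D2: 1020, 1356, 1740, 2172, 2652
D3: 336, 384, 432, 480
D4: 48, 48, 48
Constant fourth difference = 48.
Extend backward: 336 − 48 = 288;  1020 − 288 = 732;  1757 − 732 = 1025;  1884 − 1025 = 859

859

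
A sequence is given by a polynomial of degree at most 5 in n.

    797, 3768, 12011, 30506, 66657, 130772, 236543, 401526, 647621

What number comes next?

1001552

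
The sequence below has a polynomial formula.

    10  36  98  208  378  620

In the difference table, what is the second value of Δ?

D1: 26, 62, 110, 170, 242
D2: 36, 48, 60, 72
D3: 12, 12, 12

62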